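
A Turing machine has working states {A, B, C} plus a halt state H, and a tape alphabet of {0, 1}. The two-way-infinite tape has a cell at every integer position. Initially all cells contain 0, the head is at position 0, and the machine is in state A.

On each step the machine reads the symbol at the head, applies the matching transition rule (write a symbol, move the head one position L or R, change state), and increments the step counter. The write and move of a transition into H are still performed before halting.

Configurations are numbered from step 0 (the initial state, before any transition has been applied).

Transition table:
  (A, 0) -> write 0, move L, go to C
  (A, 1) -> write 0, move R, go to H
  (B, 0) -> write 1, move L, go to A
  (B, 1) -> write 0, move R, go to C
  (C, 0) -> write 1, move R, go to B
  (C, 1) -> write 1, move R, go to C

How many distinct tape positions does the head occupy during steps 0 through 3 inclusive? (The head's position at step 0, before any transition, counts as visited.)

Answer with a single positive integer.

Step 1: in state A at pos 0, read 0 -> (A,0)->write 0,move L,goto C. Now: state=C, head=-1, tape[-2..1]=0000 (head:  ^)
Step 2: in state C at pos -1, read 0 -> (C,0)->write 1,move R,goto B. Now: state=B, head=0, tape[-2..1]=0100 (head:   ^)
Step 3: in state B at pos 0, read 0 -> (B,0)->write 1,move L,goto A. Now: state=A, head=-1, tape[-2..1]=0110 (head:  ^)
Head positions at steps 0..3: starting at 0, distinct positions visited = {-1, 0} -> 2 position(s)

Answer: 2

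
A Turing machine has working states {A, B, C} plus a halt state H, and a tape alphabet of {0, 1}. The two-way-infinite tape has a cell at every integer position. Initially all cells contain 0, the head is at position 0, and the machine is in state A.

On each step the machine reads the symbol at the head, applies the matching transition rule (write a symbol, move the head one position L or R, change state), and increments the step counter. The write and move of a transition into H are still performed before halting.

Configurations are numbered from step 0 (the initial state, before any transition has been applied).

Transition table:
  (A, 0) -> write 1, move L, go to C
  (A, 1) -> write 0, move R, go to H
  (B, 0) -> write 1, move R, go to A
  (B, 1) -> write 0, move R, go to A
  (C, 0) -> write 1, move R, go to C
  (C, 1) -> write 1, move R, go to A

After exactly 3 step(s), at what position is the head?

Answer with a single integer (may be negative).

Answer: 1

Derivation:
Step 1: in state A at pos 0, read 0 -> (A,0)->write 1,move L,goto C. Now: state=C, head=-1, tape[-2..1]=0010 (head:  ^)
Step 2: in state C at pos -1, read 0 -> (C,0)->write 1,move R,goto C. Now: state=C, head=0, tape[-2..1]=0110 (head:   ^)
Step 3: in state C at pos 0, read 1 -> (C,1)->write 1,move R,goto A. Now: state=A, head=1, tape[-2..2]=01100 (head:    ^)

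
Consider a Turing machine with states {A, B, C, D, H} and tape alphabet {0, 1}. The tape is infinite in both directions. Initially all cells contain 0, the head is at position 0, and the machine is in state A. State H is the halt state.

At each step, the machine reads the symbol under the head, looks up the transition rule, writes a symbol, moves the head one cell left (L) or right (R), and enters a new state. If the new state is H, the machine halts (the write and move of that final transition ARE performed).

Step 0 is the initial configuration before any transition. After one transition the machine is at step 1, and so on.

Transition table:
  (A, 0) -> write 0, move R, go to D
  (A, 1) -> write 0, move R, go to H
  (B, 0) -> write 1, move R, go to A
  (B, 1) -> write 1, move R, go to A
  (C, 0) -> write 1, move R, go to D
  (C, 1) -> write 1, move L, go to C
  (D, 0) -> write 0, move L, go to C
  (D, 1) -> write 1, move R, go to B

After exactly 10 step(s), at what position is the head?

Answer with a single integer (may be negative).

Step 1: in state A at pos 0, read 0 -> (A,0)->write 0,move R,goto D. Now: state=D, head=1, tape[-1..2]=0000 (head:   ^)
Step 2: in state D at pos 1, read 0 -> (D,0)->write 0,move L,goto C. Now: state=C, head=0, tape[-1..2]=0000 (head:  ^)
Step 3: in state C at pos 0, read 0 -> (C,0)->write 1,move R,goto D. Now: state=D, head=1, tape[-1..2]=0100 (head:   ^)
Step 4: in state D at pos 1, read 0 -> (D,0)->write 0,move L,goto C. Now: state=C, head=0, tape[-1..2]=0100 (head:  ^)
Step 5: in state C at pos 0, read 1 -> (C,1)->write 1,move L,goto C. Now: state=C, head=-1, tape[-2..2]=00100 (head:  ^)
Step 6: in state C at pos -1, read 0 -> (C,0)->write 1,move R,goto D. Now: state=D, head=0, tape[-2..2]=01100 (head:   ^)
Step 7: in state D at pos 0, read 1 -> (D,1)->write 1,move R,goto B. Now: state=B, head=1, tape[-2..2]=01100 (head:    ^)
Step 8: in state B at pos 1, read 0 -> (B,0)->write 1,move R,goto A. Now: state=A, head=2, tape[-2..3]=011100 (head:     ^)
Step 9: in state A at pos 2, read 0 -> (A,0)->write 0,move R,goto D. Now: state=D, head=3, tape[-2..4]=0111000 (head:      ^)
Step 10: in state D at pos 3, read 0 -> (D,0)->write 0,move L,goto C. Now: state=C, head=2, tape[-2..4]=0111000 (head:     ^)

Answer: 2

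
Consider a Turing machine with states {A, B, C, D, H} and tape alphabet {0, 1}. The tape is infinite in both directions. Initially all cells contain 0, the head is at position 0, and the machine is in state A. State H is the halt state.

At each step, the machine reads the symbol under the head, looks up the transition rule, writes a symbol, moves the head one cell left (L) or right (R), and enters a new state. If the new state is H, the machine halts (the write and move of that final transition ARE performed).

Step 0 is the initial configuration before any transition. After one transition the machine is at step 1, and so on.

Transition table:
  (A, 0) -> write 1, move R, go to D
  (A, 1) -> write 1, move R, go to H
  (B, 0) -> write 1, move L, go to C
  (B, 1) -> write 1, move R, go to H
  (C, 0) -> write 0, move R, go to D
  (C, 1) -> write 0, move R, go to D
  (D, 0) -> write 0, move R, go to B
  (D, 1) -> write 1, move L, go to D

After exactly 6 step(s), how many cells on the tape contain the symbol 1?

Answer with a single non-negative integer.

Step 1: in state A at pos 0, read 0 -> (A,0)->write 1,move R,goto D. Now: state=D, head=1, tape[-1..2]=0100 (head:   ^)
Step 2: in state D at pos 1, read 0 -> (D,0)->write 0,move R,goto B. Now: state=B, head=2, tape[-1..3]=01000 (head:    ^)
Step 3: in state B at pos 2, read 0 -> (B,0)->write 1,move L,goto C. Now: state=C, head=1, tape[-1..3]=01010 (head:   ^)
Step 4: in state C at pos 1, read 0 -> (C,0)->write 0,move R,goto D. Now: state=D, head=2, tape[-1..3]=01010 (head:    ^)
Step 5: in state D at pos 2, read 1 -> (D,1)->write 1,move L,goto D. Now: state=D, head=1, tape[-1..3]=01010 (head:   ^)
Step 6: in state D at pos 1, read 0 -> (D,0)->write 0,move R,goto B. Now: state=B, head=2, tape[-1..3]=01010 (head:    ^)
Cells containing 1 after step 6: {0, 2} -> 2 cell(s)

Answer: 2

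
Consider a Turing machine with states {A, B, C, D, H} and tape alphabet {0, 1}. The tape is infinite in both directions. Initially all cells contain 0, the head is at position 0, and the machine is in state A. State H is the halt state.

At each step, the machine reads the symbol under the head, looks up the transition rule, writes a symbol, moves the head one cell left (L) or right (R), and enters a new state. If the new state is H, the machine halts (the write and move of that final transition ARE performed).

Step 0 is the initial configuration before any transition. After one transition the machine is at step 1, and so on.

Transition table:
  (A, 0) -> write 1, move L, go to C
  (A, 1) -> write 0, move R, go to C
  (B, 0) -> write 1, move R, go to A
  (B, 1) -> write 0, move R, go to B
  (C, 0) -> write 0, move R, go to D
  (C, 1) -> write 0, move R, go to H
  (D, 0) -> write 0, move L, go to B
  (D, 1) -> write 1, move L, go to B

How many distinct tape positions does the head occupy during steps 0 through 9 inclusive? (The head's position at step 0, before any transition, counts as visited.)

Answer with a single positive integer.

Step 1: in state A at pos 0, read 0 -> (A,0)->write 1,move L,goto C. Now: state=C, head=-1, tape[-2..1]=0010 (head:  ^)
Step 2: in state C at pos -1, read 0 -> (C,0)->write 0,move R,goto D. Now: state=D, head=0, tape[-2..1]=0010 (head:   ^)
Step 3: in state D at pos 0, read 1 -> (D,1)->write 1,move L,goto B. Now: state=B, head=-1, tape[-2..1]=0010 (head:  ^)
Step 4: in state B at pos -1, read 0 -> (B,0)->write 1,move R,goto A. Now: state=A, head=0, tape[-2..1]=0110 (head:   ^)
Step 5: in state A at pos 0, read 1 -> (A,1)->write 0,move R,goto C. Now: state=C, head=1, tape[-2..2]=01000 (head:    ^)
Step 6: in state C at pos 1, read 0 -> (C,0)->write 0,move R,goto D. Now: state=D, head=2, tape[-2..3]=010000 (head:     ^)
Step 7: in state D at pos 2, read 0 -> (D,0)->write 0,move L,goto B. Now: state=B, head=1, tape[-2..3]=010000 (head:    ^)
Step 8: in state B at pos 1, read 0 -> (B,0)->write 1,move R,goto A. Now: state=A, head=2, tape[-2..3]=010100 (head:     ^)
Step 9: in state A at pos 2, read 0 -> (A,0)->write 1,move L,goto C. Now: state=C, head=1, tape[-2..3]=010110 (head:    ^)
Head positions at steps 0..9: starting at 0, distinct positions visited = {-1, 0, 1, 2} -> 4 position(s)

Answer: 4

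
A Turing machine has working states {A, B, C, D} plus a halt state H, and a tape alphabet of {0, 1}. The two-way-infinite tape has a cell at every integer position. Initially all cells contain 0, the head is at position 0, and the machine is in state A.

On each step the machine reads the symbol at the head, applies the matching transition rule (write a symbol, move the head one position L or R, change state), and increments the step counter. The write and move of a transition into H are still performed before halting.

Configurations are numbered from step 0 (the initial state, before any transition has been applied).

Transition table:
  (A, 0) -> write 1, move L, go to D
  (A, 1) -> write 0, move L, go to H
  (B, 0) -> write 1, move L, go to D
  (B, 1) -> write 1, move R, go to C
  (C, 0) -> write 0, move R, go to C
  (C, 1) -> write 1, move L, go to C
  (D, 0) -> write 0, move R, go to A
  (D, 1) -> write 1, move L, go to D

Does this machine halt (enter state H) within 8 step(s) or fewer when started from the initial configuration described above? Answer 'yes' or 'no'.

Step 1: in state A at pos 0, read 0 -> (A,0)->write 1,move L,goto D. Now: state=D, head=-1, tape[-2..1]=0010 (head:  ^)
Step 2: in state D at pos -1, read 0 -> (D,0)->write 0,move R,goto A. Now: state=A, head=0, tape[-2..1]=0010 (head:   ^)
Step 3: in state A at pos 0, read 1 -> (A,1)->write 0,move L,goto H. Now: state=H, head=-1, tape[-2..1]=0000 (head:  ^)
State H reached at step 3; 3 <= 8 -> yes

Answer: yes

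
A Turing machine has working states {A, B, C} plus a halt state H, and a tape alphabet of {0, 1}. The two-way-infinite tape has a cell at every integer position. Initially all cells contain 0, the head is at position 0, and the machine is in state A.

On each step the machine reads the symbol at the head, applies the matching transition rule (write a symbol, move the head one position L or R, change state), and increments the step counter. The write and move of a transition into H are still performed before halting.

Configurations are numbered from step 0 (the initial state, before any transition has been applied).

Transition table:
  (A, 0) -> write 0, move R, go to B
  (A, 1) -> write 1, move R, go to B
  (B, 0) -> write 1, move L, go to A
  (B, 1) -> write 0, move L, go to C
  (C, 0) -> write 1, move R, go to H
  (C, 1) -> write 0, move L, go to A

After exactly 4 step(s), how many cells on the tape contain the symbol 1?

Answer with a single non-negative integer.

Answer: 0

Derivation:
Step 1: in state A at pos 0, read 0 -> (A,0)->write 0,move R,goto B. Now: state=B, head=1, tape[-1..2]=0000 (head:   ^)
Step 2: in state B at pos 1, read 0 -> (B,0)->write 1,move L,goto A. Now: state=A, head=0, tape[-1..2]=0010 (head:  ^)
Step 3: in state A at pos 0, read 0 -> (A,0)->write 0,move R,goto B. Now: state=B, head=1, tape[-1..2]=0010 (head:   ^)
Step 4: in state B at pos 1, read 1 -> (B,1)->write 0,move L,goto C. Now: state=C, head=0, tape[-1..2]=0000 (head:  ^)
No cell contains 1 after step 4 -> 0 cell(s)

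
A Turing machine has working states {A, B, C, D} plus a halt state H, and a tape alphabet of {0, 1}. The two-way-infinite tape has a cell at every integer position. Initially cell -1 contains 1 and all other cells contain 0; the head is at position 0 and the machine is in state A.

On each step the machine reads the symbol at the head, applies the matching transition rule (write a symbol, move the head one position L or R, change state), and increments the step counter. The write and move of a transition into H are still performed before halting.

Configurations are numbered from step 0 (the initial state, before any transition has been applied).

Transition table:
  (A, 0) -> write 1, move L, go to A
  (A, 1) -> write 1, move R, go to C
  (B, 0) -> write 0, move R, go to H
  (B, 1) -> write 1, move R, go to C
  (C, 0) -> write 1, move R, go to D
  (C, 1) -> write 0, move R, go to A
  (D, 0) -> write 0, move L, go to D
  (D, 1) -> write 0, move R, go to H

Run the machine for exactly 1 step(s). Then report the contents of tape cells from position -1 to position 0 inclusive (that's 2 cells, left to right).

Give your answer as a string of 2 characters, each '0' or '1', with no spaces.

Step 1: in state A at pos 0, read 0 -> (A,0)->write 1,move L,goto A. Now: state=A, head=-1, tape[-2..1]=0110 (head:  ^)

Answer: 11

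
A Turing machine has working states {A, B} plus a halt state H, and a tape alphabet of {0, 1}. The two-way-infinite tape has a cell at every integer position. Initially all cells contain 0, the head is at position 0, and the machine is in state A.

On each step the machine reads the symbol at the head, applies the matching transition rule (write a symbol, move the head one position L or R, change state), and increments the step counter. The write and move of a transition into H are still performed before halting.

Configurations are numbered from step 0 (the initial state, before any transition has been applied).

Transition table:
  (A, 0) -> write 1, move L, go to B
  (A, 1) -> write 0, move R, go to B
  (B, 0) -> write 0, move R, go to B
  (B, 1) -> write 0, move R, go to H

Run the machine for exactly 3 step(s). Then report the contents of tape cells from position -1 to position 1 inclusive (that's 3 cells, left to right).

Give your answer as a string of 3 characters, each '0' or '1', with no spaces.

Answer: 000

Derivation:
Step 1: in state A at pos 0, read 0 -> (A,0)->write 1,move L,goto B. Now: state=B, head=-1, tape[-2..1]=0010 (head:  ^)
Step 2: in state B at pos -1, read 0 -> (B,0)->write 0,move R,goto B. Now: state=B, head=0, tape[-2..1]=0010 (head:   ^)
Step 3: in state B at pos 0, read 1 -> (B,1)->write 0,move R,goto H. Now: state=H, head=1, tape[-2..2]=00000 (head:    ^)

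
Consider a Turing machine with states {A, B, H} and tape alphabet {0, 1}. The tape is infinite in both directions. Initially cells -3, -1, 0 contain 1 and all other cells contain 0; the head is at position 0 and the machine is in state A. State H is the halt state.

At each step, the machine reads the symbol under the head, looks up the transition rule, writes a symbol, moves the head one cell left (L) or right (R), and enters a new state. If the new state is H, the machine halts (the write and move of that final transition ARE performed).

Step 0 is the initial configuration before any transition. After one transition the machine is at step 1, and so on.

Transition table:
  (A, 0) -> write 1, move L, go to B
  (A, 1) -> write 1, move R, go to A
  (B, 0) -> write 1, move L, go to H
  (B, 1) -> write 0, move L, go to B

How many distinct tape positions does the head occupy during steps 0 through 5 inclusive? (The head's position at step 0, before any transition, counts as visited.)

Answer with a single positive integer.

Answer: 5

Derivation:
Step 1: in state A at pos 0, read 1 -> (A,1)->write 1,move R,goto A. Now: state=A, head=1, tape[-4..2]=0101100 (head:      ^)
Step 2: in state A at pos 1, read 0 -> (A,0)->write 1,move L,goto B. Now: state=B, head=0, tape[-4..2]=0101110 (head:     ^)
Step 3: in state B at pos 0, read 1 -> (B,1)->write 0,move L,goto B. Now: state=B, head=-1, tape[-4..2]=0101010 (head:    ^)
Step 4: in state B at pos -1, read 1 -> (B,1)->write 0,move L,goto B. Now: state=B, head=-2, tape[-4..2]=0100010 (head:   ^)
Step 5: in state B at pos -2, read 0 -> (B,0)->write 1,move L,goto H. Now: state=H, head=-3, tape[-4..2]=0110010 (head:  ^)
Head positions at steps 0..5: starting at 0, distinct positions visited = {-3, -2, -1, 0, 1} -> 5 position(s)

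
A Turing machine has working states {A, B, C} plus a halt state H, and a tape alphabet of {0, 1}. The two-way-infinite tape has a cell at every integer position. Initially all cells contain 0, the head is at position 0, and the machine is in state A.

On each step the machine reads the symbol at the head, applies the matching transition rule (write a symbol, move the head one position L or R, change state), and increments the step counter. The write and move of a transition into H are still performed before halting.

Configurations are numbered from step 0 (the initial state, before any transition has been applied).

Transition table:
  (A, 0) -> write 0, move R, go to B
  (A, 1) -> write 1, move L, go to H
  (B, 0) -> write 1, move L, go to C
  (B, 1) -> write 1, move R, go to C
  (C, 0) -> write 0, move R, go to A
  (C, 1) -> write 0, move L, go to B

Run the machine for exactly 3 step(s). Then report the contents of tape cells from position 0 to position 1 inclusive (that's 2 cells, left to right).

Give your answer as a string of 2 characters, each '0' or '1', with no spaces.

Step 1: in state A at pos 0, read 0 -> (A,0)->write 0,move R,goto B. Now: state=B, head=1, tape[-1..2]=0000 (head:   ^)
Step 2: in state B at pos 1, read 0 -> (B,0)->write 1,move L,goto C. Now: state=C, head=0, tape[-1..2]=0010 (head:  ^)
Step 3: in state C at pos 0, read 0 -> (C,0)->write 0,move R,goto A. Now: state=A, head=1, tape[-1..2]=0010 (head:   ^)

Answer: 01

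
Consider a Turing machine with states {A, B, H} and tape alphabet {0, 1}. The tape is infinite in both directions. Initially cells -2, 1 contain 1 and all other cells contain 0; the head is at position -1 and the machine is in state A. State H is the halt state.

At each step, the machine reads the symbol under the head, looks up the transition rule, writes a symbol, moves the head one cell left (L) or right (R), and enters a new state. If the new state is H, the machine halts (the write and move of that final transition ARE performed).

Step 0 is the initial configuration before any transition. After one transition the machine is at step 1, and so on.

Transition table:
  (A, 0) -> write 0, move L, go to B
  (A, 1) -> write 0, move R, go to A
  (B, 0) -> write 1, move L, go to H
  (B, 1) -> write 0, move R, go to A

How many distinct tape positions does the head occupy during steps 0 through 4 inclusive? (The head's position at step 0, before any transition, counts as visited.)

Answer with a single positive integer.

Answer: 3

Derivation:
Step 1: in state A at pos -1, read 0 -> (A,0)->write 0,move L,goto B. Now: state=B, head=-2, tape[-3..2]=010010 (head:  ^)
Step 2: in state B at pos -2, read 1 -> (B,1)->write 0,move R,goto A. Now: state=A, head=-1, tape[-3..2]=000010 (head:   ^)
Step 3: in state A at pos -1, read 0 -> (A,0)->write 0,move L,goto B. Now: state=B, head=-2, tape[-3..2]=000010 (head:  ^)
Step 4: in state B at pos -2, read 0 -> (B,0)->write 1,move L,goto H. Now: state=H, head=-3, tape[-4..2]=0010010 (head:  ^)
Head positions at steps 0..4: starting at -1, distinct positions visited = {-3, -2, -1} -> 3 position(s)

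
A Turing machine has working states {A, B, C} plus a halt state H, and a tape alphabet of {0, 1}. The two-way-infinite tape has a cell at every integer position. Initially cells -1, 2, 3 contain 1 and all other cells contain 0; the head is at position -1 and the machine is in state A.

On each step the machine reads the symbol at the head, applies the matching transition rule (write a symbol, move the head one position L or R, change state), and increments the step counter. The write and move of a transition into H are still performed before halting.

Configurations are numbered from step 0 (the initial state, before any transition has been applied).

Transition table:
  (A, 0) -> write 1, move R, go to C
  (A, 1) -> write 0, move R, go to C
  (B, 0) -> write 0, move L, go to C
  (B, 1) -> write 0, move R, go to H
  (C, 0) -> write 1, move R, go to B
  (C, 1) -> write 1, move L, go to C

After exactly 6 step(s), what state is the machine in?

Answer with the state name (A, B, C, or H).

Step 1: in state A at pos -1, read 1 -> (A,1)->write 0,move R,goto C. Now: state=C, head=0, tape[-2..4]=0000110 (head:   ^)
Step 2: in state C at pos 0, read 0 -> (C,0)->write 1,move R,goto B. Now: state=B, head=1, tape[-2..4]=0010110 (head:    ^)
Step 3: in state B at pos 1, read 0 -> (B,0)->write 0,move L,goto C. Now: state=C, head=0, tape[-2..4]=0010110 (head:   ^)
Step 4: in state C at pos 0, read 1 -> (C,1)->write 1,move L,goto C. Now: state=C, head=-1, tape[-2..4]=0010110 (head:  ^)
Step 5: in state C at pos -1, read 0 -> (C,0)->write 1,move R,goto B. Now: state=B, head=0, tape[-2..4]=0110110 (head:   ^)
Step 6: in state B at pos 0, read 1 -> (B,1)->write 0,move R,goto H. Now: state=H, head=1, tape[-2..4]=0100110 (head:    ^)

Answer: H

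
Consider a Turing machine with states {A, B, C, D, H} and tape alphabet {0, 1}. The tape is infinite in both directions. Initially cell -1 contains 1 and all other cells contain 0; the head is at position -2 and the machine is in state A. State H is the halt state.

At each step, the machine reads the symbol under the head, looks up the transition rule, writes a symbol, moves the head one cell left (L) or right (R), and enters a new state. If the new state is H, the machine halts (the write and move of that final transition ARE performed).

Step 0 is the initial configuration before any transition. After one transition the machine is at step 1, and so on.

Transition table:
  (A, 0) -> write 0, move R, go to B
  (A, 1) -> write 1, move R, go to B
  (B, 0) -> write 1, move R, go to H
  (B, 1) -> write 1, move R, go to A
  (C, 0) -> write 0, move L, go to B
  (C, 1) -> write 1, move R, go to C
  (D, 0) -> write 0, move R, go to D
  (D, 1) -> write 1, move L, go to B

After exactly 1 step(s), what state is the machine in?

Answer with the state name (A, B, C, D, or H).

Answer: B

Derivation:
Step 1: in state A at pos -2, read 0 -> (A,0)->write 0,move R,goto B. Now: state=B, head=-1, tape[-3..0]=0010 (head:   ^)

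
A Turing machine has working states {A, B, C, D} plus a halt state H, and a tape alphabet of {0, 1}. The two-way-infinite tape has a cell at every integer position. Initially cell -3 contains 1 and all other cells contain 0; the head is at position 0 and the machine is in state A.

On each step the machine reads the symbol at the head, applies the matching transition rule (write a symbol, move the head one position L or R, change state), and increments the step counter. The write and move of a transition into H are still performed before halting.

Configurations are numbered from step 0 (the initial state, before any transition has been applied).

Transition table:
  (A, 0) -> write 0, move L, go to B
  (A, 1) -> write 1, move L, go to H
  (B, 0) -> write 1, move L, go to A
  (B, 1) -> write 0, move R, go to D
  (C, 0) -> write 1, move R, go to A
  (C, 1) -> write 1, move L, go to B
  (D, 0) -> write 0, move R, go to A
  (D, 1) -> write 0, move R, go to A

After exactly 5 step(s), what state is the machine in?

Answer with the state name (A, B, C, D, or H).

Answer: A

Derivation:
Step 1: in state A at pos 0, read 0 -> (A,0)->write 0,move L,goto B. Now: state=B, head=-1, tape[-4..1]=010000 (head:    ^)
Step 2: in state B at pos -1, read 0 -> (B,0)->write 1,move L,goto A. Now: state=A, head=-2, tape[-4..1]=010100 (head:   ^)
Step 3: in state A at pos -2, read 0 -> (A,0)->write 0,move L,goto B. Now: state=B, head=-3, tape[-4..1]=010100 (head:  ^)
Step 4: in state B at pos -3, read 1 -> (B,1)->write 0,move R,goto D. Now: state=D, head=-2, tape[-4..1]=000100 (head:   ^)
Step 5: in state D at pos -2, read 0 -> (D,0)->write 0,move R,goto A. Now: state=A, head=-1, tape[-4..1]=000100 (head:    ^)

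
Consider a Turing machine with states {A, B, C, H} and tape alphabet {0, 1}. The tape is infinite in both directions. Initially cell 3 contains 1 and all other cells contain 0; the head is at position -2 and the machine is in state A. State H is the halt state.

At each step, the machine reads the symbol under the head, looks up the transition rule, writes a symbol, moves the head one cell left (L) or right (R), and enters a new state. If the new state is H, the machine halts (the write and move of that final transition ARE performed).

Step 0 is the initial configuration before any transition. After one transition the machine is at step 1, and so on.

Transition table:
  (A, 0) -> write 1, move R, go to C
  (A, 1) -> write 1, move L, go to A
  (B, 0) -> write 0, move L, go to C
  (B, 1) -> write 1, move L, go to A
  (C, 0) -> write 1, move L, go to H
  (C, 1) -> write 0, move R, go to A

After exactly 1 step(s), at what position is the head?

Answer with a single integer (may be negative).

Answer: -1

Derivation:
Step 1: in state A at pos -2, read 0 -> (A,0)->write 1,move R,goto C. Now: state=C, head=-1, tape[-3..4]=01000010 (head:   ^)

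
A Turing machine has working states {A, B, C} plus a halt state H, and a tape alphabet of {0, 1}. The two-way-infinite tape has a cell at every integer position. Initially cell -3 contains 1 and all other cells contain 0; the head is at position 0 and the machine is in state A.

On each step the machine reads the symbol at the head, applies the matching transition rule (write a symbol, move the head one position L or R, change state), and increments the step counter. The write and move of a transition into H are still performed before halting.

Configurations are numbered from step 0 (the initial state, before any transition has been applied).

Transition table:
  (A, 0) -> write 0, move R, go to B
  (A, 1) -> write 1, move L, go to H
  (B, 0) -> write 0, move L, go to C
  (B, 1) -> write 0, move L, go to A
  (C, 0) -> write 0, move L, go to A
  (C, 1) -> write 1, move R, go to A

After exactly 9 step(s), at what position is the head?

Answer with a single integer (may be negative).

Answer: -3

Derivation:
Step 1: in state A at pos 0, read 0 -> (A,0)->write 0,move R,goto B. Now: state=B, head=1, tape[-4..2]=0100000 (head:      ^)
Step 2: in state B at pos 1, read 0 -> (B,0)->write 0,move L,goto C. Now: state=C, head=0, tape[-4..2]=0100000 (head:     ^)
Step 3: in state C at pos 0, read 0 -> (C,0)->write 0,move L,goto A. Now: state=A, head=-1, tape[-4..2]=0100000 (head:    ^)
Step 4: in state A at pos -1, read 0 -> (A,0)->write 0,move R,goto B. Now: state=B, head=0, tape[-4..2]=0100000 (head:     ^)
Step 5: in state B at pos 0, read 0 -> (B,0)->write 0,move L,goto C. Now: state=C, head=-1, tape[-4..2]=0100000 (head:    ^)
Step 6: in state C at pos -1, read 0 -> (C,0)->write 0,move L,goto A. Now: state=A, head=-2, tape[-4..2]=0100000 (head:   ^)
Step 7: in state A at pos -2, read 0 -> (A,0)->write 0,move R,goto B. Now: state=B, head=-1, tape[-4..2]=0100000 (head:    ^)
Step 8: in state B at pos -1, read 0 -> (B,0)->write 0,move L,goto C. Now: state=C, head=-2, tape[-4..2]=0100000 (head:   ^)
Step 9: in state C at pos -2, read 0 -> (C,0)->write 0,move L,goto A. Now: state=A, head=-3, tape[-4..2]=0100000 (head:  ^)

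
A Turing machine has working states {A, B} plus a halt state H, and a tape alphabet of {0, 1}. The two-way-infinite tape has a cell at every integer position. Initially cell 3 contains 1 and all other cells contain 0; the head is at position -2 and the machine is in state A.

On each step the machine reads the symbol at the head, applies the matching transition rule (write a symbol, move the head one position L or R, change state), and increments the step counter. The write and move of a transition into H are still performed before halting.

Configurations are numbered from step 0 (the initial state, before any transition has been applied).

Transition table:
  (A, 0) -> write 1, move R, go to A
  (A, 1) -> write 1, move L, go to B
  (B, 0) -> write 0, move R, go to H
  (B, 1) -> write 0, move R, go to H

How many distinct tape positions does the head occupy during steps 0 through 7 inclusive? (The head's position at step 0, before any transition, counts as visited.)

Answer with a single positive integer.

Answer: 6

Derivation:
Step 1: in state A at pos -2, read 0 -> (A,0)->write 1,move R,goto A. Now: state=A, head=-1, tape[-3..4]=01000010 (head:   ^)
Step 2: in state A at pos -1, read 0 -> (A,0)->write 1,move R,goto A. Now: state=A, head=0, tape[-3..4]=01100010 (head:    ^)
Step 3: in state A at pos 0, read 0 -> (A,0)->write 1,move R,goto A. Now: state=A, head=1, tape[-3..4]=01110010 (head:     ^)
Step 4: in state A at pos 1, read 0 -> (A,0)->write 1,move R,goto A. Now: state=A, head=2, tape[-3..4]=01111010 (head:      ^)
Step 5: in state A at pos 2, read 0 -> (A,0)->write 1,move R,goto A. Now: state=A, head=3, tape[-3..4]=01111110 (head:       ^)
Step 6: in state A at pos 3, read 1 -> (A,1)->write 1,move L,goto B. Now: state=B, head=2, tape[-3..4]=01111110 (head:      ^)
Step 7: in state B at pos 2, read 1 -> (B,1)->write 0,move R,goto H. Now: state=H, head=3, tape[-3..4]=01111010 (head:       ^)
Head positions at steps 0..7: starting at -2, distinct positions visited = {-2, -1, 0, 1, 2, 3} -> 6 position(s)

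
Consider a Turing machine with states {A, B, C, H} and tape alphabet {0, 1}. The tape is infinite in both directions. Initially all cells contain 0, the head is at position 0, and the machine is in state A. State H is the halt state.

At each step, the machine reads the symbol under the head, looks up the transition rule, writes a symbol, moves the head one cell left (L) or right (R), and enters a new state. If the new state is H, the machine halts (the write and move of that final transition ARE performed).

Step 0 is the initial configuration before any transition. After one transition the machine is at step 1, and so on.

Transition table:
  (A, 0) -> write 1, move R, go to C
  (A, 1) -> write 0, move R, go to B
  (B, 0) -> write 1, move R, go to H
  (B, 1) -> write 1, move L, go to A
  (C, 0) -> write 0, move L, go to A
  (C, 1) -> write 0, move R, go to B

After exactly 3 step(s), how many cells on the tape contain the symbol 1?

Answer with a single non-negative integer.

Answer: 0

Derivation:
Step 1: in state A at pos 0, read 0 -> (A,0)->write 1,move R,goto C. Now: state=C, head=1, tape[-1..2]=0100 (head:   ^)
Step 2: in state C at pos 1, read 0 -> (C,0)->write 0,move L,goto A. Now: state=A, head=0, tape[-1..2]=0100 (head:  ^)
Step 3: in state A at pos 0, read 1 -> (A,1)->write 0,move R,goto B. Now: state=B, head=1, tape[-1..2]=0000 (head:   ^)
No cell contains 1 after step 3 -> 0 cell(s)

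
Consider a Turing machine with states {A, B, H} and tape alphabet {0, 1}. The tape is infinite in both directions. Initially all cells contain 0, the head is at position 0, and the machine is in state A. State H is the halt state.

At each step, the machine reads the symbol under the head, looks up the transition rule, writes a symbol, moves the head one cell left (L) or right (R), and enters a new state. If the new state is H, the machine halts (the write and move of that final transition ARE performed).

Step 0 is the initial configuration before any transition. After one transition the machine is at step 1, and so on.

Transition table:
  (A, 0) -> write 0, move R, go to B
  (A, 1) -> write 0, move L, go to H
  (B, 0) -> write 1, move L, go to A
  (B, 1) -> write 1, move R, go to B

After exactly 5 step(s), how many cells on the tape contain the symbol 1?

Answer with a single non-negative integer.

Step 1: in state A at pos 0, read 0 -> (A,0)->write 0,move R,goto B. Now: state=B, head=1, tape[-1..2]=0000 (head:   ^)
Step 2: in state B at pos 1, read 0 -> (B,0)->write 1,move L,goto A. Now: state=A, head=0, tape[-1..2]=0010 (head:  ^)
Step 3: in state A at pos 0, read 0 -> (A,0)->write 0,move R,goto B. Now: state=B, head=1, tape[-1..2]=0010 (head:   ^)
Step 4: in state B at pos 1, read 1 -> (B,1)->write 1,move R,goto B. Now: state=B, head=2, tape[-1..3]=00100 (head:    ^)
Step 5: in state B at pos 2, read 0 -> (B,0)->write 1,move L,goto A. Now: state=A, head=1, tape[-1..3]=00110 (head:   ^)
Cells containing 1 after step 5: {1, 2} -> 2 cell(s)

Answer: 2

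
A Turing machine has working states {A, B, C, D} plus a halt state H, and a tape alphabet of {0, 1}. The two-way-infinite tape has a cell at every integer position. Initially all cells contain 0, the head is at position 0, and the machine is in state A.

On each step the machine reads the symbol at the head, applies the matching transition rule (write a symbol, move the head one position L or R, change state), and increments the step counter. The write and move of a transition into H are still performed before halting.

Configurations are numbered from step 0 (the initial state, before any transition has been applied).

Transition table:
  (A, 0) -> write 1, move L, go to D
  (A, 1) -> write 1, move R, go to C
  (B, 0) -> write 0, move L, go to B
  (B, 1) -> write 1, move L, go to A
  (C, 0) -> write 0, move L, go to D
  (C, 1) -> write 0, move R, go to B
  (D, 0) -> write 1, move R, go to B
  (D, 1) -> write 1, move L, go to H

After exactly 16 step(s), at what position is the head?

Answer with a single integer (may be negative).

Step 1: in state A at pos 0, read 0 -> (A,0)->write 1,move L,goto D. Now: state=D, head=-1, tape[-2..1]=0010 (head:  ^)
Step 2: in state D at pos -1, read 0 -> (D,0)->write 1,move R,goto B. Now: state=B, head=0, tape[-2..1]=0110 (head:   ^)
Step 3: in state B at pos 0, read 1 -> (B,1)->write 1,move L,goto A. Now: state=A, head=-1, tape[-2..1]=0110 (head:  ^)
Step 4: in state A at pos -1, read 1 -> (A,1)->write 1,move R,goto C. Now: state=C, head=0, tape[-2..1]=0110 (head:   ^)
Step 5: in state C at pos 0, read 1 -> (C,1)->write 0,move R,goto B. Now: state=B, head=1, tape[-2..2]=01000 (head:    ^)
Step 6: in state B at pos 1, read 0 -> (B,0)->write 0,move L,goto B. Now: state=B, head=0, tape[-2..2]=01000 (head:   ^)
Step 7: in state B at pos 0, read 0 -> (B,0)->write 0,move L,goto B. Now: state=B, head=-1, tape[-2..2]=01000 (head:  ^)
Step 8: in state B at pos -1, read 1 -> (B,1)->write 1,move L,goto A. Now: state=A, head=-2, tape[-3..2]=001000 (head:  ^)
Step 9: in state A at pos -2, read 0 -> (A,0)->write 1,move L,goto D. Now: state=D, head=-3, tape[-4..2]=0011000 (head:  ^)
Step 10: in state D at pos -3, read 0 -> (D,0)->write 1,move R,goto B. Now: state=B, head=-2, tape[-4..2]=0111000 (head:   ^)
Step 11: in state B at pos -2, read 1 -> (B,1)->write 1,move L,goto A. Now: state=A, head=-3, tape[-4..2]=0111000 (head:  ^)
Step 12: in state A at pos -3, read 1 -> (A,1)->write 1,move R,goto C. Now: state=C, head=-2, tape[-4..2]=0111000 (head:   ^)
Step 13: in state C at pos -2, read 1 -> (C,1)->write 0,move R,goto B. Now: state=B, head=-1, tape[-4..2]=0101000 (head:    ^)
Step 14: in state B at pos -1, read 1 -> (B,1)->write 1,move L,goto A. Now: state=A, head=-2, tape[-4..2]=0101000 (head:   ^)
Step 15: in state A at pos -2, read 0 -> (A,0)->write 1,move L,goto D. Now: state=D, head=-3, tape[-4..2]=0111000 (head:  ^)
Step 16: in state D at pos -3, read 1 -> (D,1)->write 1,move L,goto H. Now: state=H, head=-4, tape[-5..2]=00111000 (head:  ^)

Answer: -4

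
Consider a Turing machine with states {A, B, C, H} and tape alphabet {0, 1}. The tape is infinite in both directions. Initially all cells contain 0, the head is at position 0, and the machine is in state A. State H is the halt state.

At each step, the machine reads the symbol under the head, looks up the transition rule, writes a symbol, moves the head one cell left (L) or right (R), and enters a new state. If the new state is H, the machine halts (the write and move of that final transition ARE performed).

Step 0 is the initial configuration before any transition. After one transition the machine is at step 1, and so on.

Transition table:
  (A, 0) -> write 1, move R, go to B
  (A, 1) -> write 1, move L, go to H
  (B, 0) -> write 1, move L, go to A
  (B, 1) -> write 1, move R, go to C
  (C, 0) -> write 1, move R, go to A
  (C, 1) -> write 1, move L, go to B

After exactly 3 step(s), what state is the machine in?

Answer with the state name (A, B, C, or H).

Answer: H

Derivation:
Step 1: in state A at pos 0, read 0 -> (A,0)->write 1,move R,goto B. Now: state=B, head=1, tape[-1..2]=0100 (head:   ^)
Step 2: in state B at pos 1, read 0 -> (B,0)->write 1,move L,goto A. Now: state=A, head=0, tape[-1..2]=0110 (head:  ^)
Step 3: in state A at pos 0, read 1 -> (A,1)->write 1,move L,goto H. Now: state=H, head=-1, tape[-2..2]=00110 (head:  ^)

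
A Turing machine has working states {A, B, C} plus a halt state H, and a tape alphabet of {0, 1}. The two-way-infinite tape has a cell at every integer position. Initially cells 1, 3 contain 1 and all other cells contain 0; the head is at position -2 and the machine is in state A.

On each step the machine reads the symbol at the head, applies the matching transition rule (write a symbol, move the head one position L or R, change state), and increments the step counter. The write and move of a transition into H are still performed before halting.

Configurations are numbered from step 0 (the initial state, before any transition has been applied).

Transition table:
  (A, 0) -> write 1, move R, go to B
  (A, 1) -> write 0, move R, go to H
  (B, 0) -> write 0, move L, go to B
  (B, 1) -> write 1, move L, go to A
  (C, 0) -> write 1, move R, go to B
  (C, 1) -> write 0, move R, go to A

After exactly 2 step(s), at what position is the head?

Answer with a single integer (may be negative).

Step 1: in state A at pos -2, read 0 -> (A,0)->write 1,move R,goto B. Now: state=B, head=-1, tape[-3..4]=01001010 (head:   ^)
Step 2: in state B at pos -1, read 0 -> (B,0)->write 0,move L,goto B. Now: state=B, head=-2, tape[-3..4]=01001010 (head:  ^)

Answer: -2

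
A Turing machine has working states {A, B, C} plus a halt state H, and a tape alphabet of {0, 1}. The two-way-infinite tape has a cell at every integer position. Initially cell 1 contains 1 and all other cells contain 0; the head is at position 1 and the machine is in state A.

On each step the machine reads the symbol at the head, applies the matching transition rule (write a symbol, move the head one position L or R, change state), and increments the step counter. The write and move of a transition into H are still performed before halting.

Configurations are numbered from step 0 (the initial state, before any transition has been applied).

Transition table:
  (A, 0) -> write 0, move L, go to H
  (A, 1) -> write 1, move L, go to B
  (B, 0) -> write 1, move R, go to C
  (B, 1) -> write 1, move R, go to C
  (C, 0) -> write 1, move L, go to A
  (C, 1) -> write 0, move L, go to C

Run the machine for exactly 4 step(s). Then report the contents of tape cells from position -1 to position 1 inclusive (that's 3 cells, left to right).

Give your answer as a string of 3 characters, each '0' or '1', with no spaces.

Answer: 000

Derivation:
Step 1: in state A at pos 1, read 1 -> (A,1)->write 1,move L,goto B. Now: state=B, head=0, tape[-1..2]=0010 (head:  ^)
Step 2: in state B at pos 0, read 0 -> (B,0)->write 1,move R,goto C. Now: state=C, head=1, tape[-1..2]=0110 (head:   ^)
Step 3: in state C at pos 1, read 1 -> (C,1)->write 0,move L,goto C. Now: state=C, head=0, tape[-1..2]=0100 (head:  ^)
Step 4: in state C at pos 0, read 1 -> (C,1)->write 0,move L,goto C. Now: state=C, head=-1, tape[-2..2]=00000 (head:  ^)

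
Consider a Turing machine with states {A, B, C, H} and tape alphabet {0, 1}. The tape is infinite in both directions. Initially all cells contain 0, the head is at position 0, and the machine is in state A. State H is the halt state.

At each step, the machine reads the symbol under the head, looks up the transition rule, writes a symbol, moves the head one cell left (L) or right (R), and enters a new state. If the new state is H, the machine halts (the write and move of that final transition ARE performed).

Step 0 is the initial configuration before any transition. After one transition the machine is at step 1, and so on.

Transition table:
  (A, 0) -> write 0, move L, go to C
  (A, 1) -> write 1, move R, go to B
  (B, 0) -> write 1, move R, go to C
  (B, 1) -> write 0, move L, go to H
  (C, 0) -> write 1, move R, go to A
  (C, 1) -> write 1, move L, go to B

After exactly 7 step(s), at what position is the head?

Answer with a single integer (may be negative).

Answer: -3

Derivation:
Step 1: in state A at pos 0, read 0 -> (A,0)->write 0,move L,goto C. Now: state=C, head=-1, tape[-2..1]=0000 (head:  ^)
Step 2: in state C at pos -1, read 0 -> (C,0)->write 1,move R,goto A. Now: state=A, head=0, tape[-2..1]=0100 (head:   ^)
Step 3: in state A at pos 0, read 0 -> (A,0)->write 0,move L,goto C. Now: state=C, head=-1, tape[-2..1]=0100 (head:  ^)
Step 4: in state C at pos -1, read 1 -> (C,1)->write 1,move L,goto B. Now: state=B, head=-2, tape[-3..1]=00100 (head:  ^)
Step 5: in state B at pos -2, read 0 -> (B,0)->write 1,move R,goto C. Now: state=C, head=-1, tape[-3..1]=01100 (head:   ^)
Step 6: in state C at pos -1, read 1 -> (C,1)->write 1,move L,goto B. Now: state=B, head=-2, tape[-3..1]=01100 (head:  ^)
Step 7: in state B at pos -2, read 1 -> (B,1)->write 0,move L,goto H. Now: state=H, head=-3, tape[-4..1]=000100 (head:  ^)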